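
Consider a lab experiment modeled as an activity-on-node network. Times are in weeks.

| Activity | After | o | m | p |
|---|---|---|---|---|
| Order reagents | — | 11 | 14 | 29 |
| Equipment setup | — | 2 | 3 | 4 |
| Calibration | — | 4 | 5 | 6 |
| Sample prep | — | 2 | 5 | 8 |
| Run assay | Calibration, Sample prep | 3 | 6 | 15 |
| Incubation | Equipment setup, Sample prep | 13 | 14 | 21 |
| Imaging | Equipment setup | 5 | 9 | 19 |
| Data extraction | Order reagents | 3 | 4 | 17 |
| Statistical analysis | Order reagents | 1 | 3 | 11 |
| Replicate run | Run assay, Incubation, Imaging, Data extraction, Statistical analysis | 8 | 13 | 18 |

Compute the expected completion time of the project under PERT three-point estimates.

35 weeks

te_Order reagents = (11 + 4·14 + 29)/6 = 96/6 = 16
te_Equipment setup = (2 + 4·3 + 4)/6 = 18/6 = 3
te_Calibration = (4 + 4·5 + 6)/6 = 30/6 = 5
te_Sample prep = (2 + 4·5 + 8)/6 = 30/6 = 5
te_Run assay = (3 + 4·6 + 15)/6 = 42/6 = 7
te_Incubation = (13 + 4·14 + 21)/6 = 90/6 = 15
te_Imaging = (5 + 4·9 + 19)/6 = 60/6 = 10
te_Data extraction = (3 + 4·4 + 17)/6 = 36/6 = 6
te_Statistical analysis = (1 + 4·3 + 11)/6 = 24/6 = 4
te_Replicate run = (8 + 4·13 + 18)/6 = 78/6 = 13

Forward pass:
ES_Order reagents = 0; EF_Order reagents = 16
ES_Equipment setup = 0; EF_Equipment setup = 3
ES_Calibration = 0; EF_Calibration = 5
ES_Sample prep = 0; EF_Sample prep = 5
ES_Run assay = max(EF_Calibration=5, EF_Sample prep=5) = 5; EF_Run assay = 5+7 = 12
ES_Incubation = max(EF_Equipment setup=3, EF_Sample prep=5) = 5; EF_Incubation = 5+15 = 20
ES_Imaging = 3; EF_Imaging = 3+10 = 13
ES_Data extraction = 16; EF_Data extraction = 16+6 = 22
ES_Statistical analysis = 16; EF_Statistical analysis = 16+4 = 20
ES_Replicate run = max(EF_Run assay=12, EF_Incubation=20, EF_Imaging=13, EF_Data extraction=22, EF_Statistical analysis=20) = 22; EF_Replicate run = 22+13 = 35
Expected project duration μ = 35 weeks. Critical path: Order reagents → Data extraction → Replicate run.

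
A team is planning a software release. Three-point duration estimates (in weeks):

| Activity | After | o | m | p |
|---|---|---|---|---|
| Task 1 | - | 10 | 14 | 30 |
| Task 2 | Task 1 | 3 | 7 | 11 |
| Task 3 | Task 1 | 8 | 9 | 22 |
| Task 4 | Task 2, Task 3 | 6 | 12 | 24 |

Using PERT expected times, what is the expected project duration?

te_Task 1 = (10 + 4·14 + 30)/6 = 96/6 = 16
te_Task 2 = (3 + 4·7 + 11)/6 = 42/6 = 7
te_Task 3 = (8 + 4·9 + 22)/6 = 66/6 = 11
te_Task 4 = (6 + 4·12 + 24)/6 = 78/6 = 13

Forward pass:
ES_Task 1 = 0; EF_Task 1 = 16
ES_Task 2 = 16; EF_Task 2 = 16+7 = 23
ES_Task 3 = 16; EF_Task 3 = 16+11 = 27
ES_Task 4 = max(EF_Task 2=23, EF_Task 3=27) = 27; EF_Task 4 = 27+13 = 40
Expected project duration μ = 40 weeks. Critical path: Task 1 → Task 3 → Task 4.

40 weeks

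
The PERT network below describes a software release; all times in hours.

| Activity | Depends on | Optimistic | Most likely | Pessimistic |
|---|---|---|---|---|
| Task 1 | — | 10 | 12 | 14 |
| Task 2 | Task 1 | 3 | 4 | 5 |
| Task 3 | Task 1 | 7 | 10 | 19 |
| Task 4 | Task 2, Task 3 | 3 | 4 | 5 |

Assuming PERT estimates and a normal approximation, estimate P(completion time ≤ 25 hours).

0.174

te_Task 1 = (10 + 4·12 + 14)/6 = 72/6 = 12; σ²_Task 1 = ((14−10)/6)² = 0.444
te_Task 2 = (3 + 4·4 + 5)/6 = 24/6 = 4; σ²_Task 2 = ((5−3)/6)² = 0.111
te_Task 3 = (7 + 4·10 + 19)/6 = 66/6 = 11; σ²_Task 3 = ((19−7)/6)² = 4.000
te_Task 4 = (3 + 4·4 + 5)/6 = 24/6 = 4; σ²_Task 4 = ((5−3)/6)² = 0.111

Forward pass:
ES_Task 1 = 0; EF_Task 1 = 12
ES_Task 2 = 12; EF_Task 2 = 12+4 = 16
ES_Task 3 = 12; EF_Task 3 = 12+11 = 23
ES_Task 4 = max(EF_Task 2=16, EF_Task 3=23) = 23; EF_Task 4 = 23+4 = 27
Expected project duration μ = 27 hours. Critical path: Task 1 → Task 3 → Task 4.

Variance along critical path = 0.444 + 4.000 + 0.111 = 4.556; σ = √4.556 = 2.134 hours.
Z = (25 − 27) / 2.134 = -0.937
P(T ≤ 25) = Φ(-0.937) ≈ 0.174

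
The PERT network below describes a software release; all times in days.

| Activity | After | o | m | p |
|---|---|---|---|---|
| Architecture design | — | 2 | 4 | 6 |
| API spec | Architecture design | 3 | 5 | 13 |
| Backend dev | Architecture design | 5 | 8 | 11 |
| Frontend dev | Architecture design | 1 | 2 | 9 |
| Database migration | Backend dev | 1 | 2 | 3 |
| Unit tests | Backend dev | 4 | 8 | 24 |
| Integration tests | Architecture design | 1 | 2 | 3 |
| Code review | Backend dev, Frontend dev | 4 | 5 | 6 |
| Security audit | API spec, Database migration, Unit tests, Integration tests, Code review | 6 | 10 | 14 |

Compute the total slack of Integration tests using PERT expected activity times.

te_Architecture design = (2 + 4·4 + 6)/6 = 24/6 = 4
te_API spec = (3 + 4·5 + 13)/6 = 36/6 = 6
te_Backend dev = (5 + 4·8 + 11)/6 = 48/6 = 8
te_Frontend dev = (1 + 4·2 + 9)/6 = 18/6 = 3
te_Database migration = (1 + 4·2 + 3)/6 = 12/6 = 2
te_Unit tests = (4 + 4·8 + 24)/6 = 60/6 = 10
te_Integration tests = (1 + 4·2 + 3)/6 = 12/6 = 2
te_Code review = (4 + 4·5 + 6)/6 = 30/6 = 5
te_Security audit = (6 + 4·10 + 14)/6 = 60/6 = 10

Forward pass:
ES_Architecture design = 0; EF_Architecture design = 4
ES_API spec = 4; EF_API spec = 4+6 = 10
ES_Backend dev = 4; EF_Backend dev = 4+8 = 12
ES_Frontend dev = 4; EF_Frontend dev = 4+3 = 7
ES_Database migration = 12; EF_Database migration = 12+2 = 14
ES_Unit tests = 12; EF_Unit tests = 12+10 = 22
ES_Integration tests = 4; EF_Integration tests = 4+2 = 6
ES_Code review = max(EF_Backend dev=12, EF_Frontend dev=7) = 12; EF_Code review = 12+5 = 17
ES_Security audit = max(EF_API spec=10, EF_Database migration=14, EF_Unit tests=22, EF_Integration tests=6, EF_Code review=17) = 22; EF_Security audit = 22+10 = 32
Expected project duration μ = 32 days. Critical path: Architecture design → Backend dev → Unit tests → Security audit.

Backward pass:
LF_Security audit = 32; LS_Security audit = 32−10 = 22
LF_Code review = LS_Security audit = 22; LS_Code review = 22−5 = 17
LF_Integration tests = LS_Security audit = 22; LS_Integration tests = 22−2 = 20
LF_Unit tests = LS_Security audit = 22; LS_Unit tests = 22−10 = 12
LF_Database migration = LS_Security audit = 22; LS_Database migration = 22−2 = 20
LF_Frontend dev = LS_Code review = 17; LS_Frontend dev = 17−3 = 14
LF_Backend dev = min(LS_Database migration=20, LS_Unit tests=12, LS_Code review=17) = 12; LS_Backend dev = 12−8 = 4
LF_API spec = LS_Security audit = 22; LS_API spec = 22−6 = 16
LF_Architecture design = min(LS_API spec=16, LS_Backend dev=4, LS_Frontend dev=14, LS_Integration tests=20) = 4; LS_Architecture design = 4−4 = 0
Slack_Integration tests = LS_Integration tests − ES_Integration tests = 20 − 4 = 16

16 days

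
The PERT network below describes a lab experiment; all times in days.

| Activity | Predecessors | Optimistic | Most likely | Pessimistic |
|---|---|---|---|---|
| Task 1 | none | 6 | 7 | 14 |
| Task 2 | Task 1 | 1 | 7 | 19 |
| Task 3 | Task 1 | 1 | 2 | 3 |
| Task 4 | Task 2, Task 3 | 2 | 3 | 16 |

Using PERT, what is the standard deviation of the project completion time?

te_Task 1 = (6 + 4·7 + 14)/6 = 48/6 = 8; σ²_Task 1 = ((14−6)/6)² = 1.778
te_Task 2 = (1 + 4·7 + 19)/6 = 48/6 = 8; σ²_Task 2 = ((19−1)/6)² = 9.000
te_Task 3 = (1 + 4·2 + 3)/6 = 12/6 = 2; σ²_Task 3 = ((3−1)/6)² = 0.111
te_Task 4 = (2 + 4·3 + 16)/6 = 30/6 = 5; σ²_Task 4 = ((16−2)/6)² = 5.444

Forward pass:
ES_Task 1 = 0; EF_Task 1 = 8
ES_Task 2 = 8; EF_Task 2 = 8+8 = 16
ES_Task 3 = 8; EF_Task 3 = 8+2 = 10
ES_Task 4 = max(EF_Task 2=16, EF_Task 3=10) = 16; EF_Task 4 = 16+5 = 21
Expected project duration μ = 21 days. Critical path: Task 1 → Task 2 → Task 4.

Variance along critical path = 1.778 + 9.000 + 5.444 = 16.222
σ = √16.222 = 4.028 days

4.03 days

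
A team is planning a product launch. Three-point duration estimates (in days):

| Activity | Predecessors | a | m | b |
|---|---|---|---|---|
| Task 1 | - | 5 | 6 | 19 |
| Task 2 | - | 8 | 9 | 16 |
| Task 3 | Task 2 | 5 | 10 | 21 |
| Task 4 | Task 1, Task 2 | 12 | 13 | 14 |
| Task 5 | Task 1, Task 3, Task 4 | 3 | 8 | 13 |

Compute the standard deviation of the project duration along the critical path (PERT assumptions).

2.16 days

te_Task 1 = (5 + 4·6 + 19)/6 = 48/6 = 8; σ²_Task 1 = ((19−5)/6)² = 5.444
te_Task 2 = (8 + 4·9 + 16)/6 = 60/6 = 10; σ²_Task 2 = ((16−8)/6)² = 1.778
te_Task 3 = (5 + 4·10 + 21)/6 = 66/6 = 11; σ²_Task 3 = ((21−5)/6)² = 7.111
te_Task 4 = (12 + 4·13 + 14)/6 = 78/6 = 13; σ²_Task 4 = ((14−12)/6)² = 0.111
te_Task 5 = (3 + 4·8 + 13)/6 = 48/6 = 8; σ²_Task 5 = ((13−3)/6)² = 2.778

Forward pass:
ES_Task 1 = 0; EF_Task 1 = 8
ES_Task 2 = 0; EF_Task 2 = 10
ES_Task 3 = 10; EF_Task 3 = 10+11 = 21
ES_Task 4 = max(EF_Task 1=8, EF_Task 2=10) = 10; EF_Task 4 = 10+13 = 23
ES_Task 5 = max(EF_Task 1=8, EF_Task 3=21, EF_Task 4=23) = 23; EF_Task 5 = 23+8 = 31
Expected project duration μ = 31 days. Critical path: Task 2 → Task 4 → Task 5.

Variance along critical path = 1.778 + 0.111 + 2.778 = 4.667
σ = √4.667 = 2.160 days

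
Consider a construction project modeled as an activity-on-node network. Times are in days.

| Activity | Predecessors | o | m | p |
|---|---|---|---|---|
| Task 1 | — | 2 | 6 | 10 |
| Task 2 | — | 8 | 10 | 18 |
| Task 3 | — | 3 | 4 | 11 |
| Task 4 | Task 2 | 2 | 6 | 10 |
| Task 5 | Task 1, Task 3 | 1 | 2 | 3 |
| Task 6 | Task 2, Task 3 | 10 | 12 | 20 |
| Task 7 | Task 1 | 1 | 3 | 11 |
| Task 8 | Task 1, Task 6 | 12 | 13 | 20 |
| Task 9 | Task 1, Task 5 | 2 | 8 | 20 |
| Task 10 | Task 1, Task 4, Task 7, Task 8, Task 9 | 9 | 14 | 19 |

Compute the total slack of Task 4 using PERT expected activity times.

21 days

te_Task 1 = (2 + 4·6 + 10)/6 = 36/6 = 6
te_Task 2 = (8 + 4·10 + 18)/6 = 66/6 = 11
te_Task 3 = (3 + 4·4 + 11)/6 = 30/6 = 5
te_Task 4 = (2 + 4·6 + 10)/6 = 36/6 = 6
te_Task 5 = (1 + 4·2 + 3)/6 = 12/6 = 2
te_Task 6 = (10 + 4·12 + 20)/6 = 78/6 = 13
te_Task 7 = (1 + 4·3 + 11)/6 = 24/6 = 4
te_Task 8 = (12 + 4·13 + 20)/6 = 84/6 = 14
te_Task 9 = (2 + 4·8 + 20)/6 = 54/6 = 9
te_Task 10 = (9 + 4·14 + 19)/6 = 84/6 = 14

Forward pass:
ES_Task 1 = 0; EF_Task 1 = 6
ES_Task 2 = 0; EF_Task 2 = 11
ES_Task 3 = 0; EF_Task 3 = 5
ES_Task 4 = 11; EF_Task 4 = 11+6 = 17
ES_Task 5 = max(EF_Task 1=6, EF_Task 3=5) = 6; EF_Task 5 = 6+2 = 8
ES_Task 6 = max(EF_Task 2=11, EF_Task 3=5) = 11; EF_Task 6 = 11+13 = 24
ES_Task 7 = 6; EF_Task 7 = 6+4 = 10
ES_Task 8 = max(EF_Task 1=6, EF_Task 6=24) = 24; EF_Task 8 = 24+14 = 38
ES_Task 9 = max(EF_Task 1=6, EF_Task 5=8) = 8; EF_Task 9 = 8+9 = 17
ES_Task 10 = max(EF_Task 1=6, EF_Task 4=17, EF_Task 7=10, EF_Task 8=38, EF_Task 9=17) = 38; EF_Task 10 = 38+14 = 52
Expected project duration μ = 52 days. Critical path: Task 2 → Task 6 → Task 8 → Task 10.

Backward pass:
LF_Task 10 = 52; LS_Task 10 = 52−14 = 38
LF_Task 9 = LS_Task 10 = 38; LS_Task 9 = 38−9 = 29
LF_Task 8 = LS_Task 10 = 38; LS_Task 8 = 38−14 = 24
LF_Task 7 = LS_Task 10 = 38; LS_Task 7 = 38−4 = 34
LF_Task 6 = LS_Task 8 = 24; LS_Task 6 = 24−13 = 11
LF_Task 5 = LS_Task 9 = 29; LS_Task 5 = 29−2 = 27
LF_Task 4 = LS_Task 10 = 38; LS_Task 4 = 38−6 = 32
LF_Task 3 = min(LS_Task 5=27, LS_Task 6=11) = 11; LS_Task 3 = 11−5 = 6
LF_Task 2 = min(LS_Task 4=32, LS_Task 6=11) = 11; LS_Task 2 = 11−11 = 0
LF_Task 1 = min(LS_Task 5=27, LS_Task 7=34, LS_Task 8=24, LS_Task 9=29, LS_Task 10=38) = 24; LS_Task 1 = 24−6 = 18
Slack_Task 4 = LS_Task 4 − ES_Task 4 = 32 − 11 = 21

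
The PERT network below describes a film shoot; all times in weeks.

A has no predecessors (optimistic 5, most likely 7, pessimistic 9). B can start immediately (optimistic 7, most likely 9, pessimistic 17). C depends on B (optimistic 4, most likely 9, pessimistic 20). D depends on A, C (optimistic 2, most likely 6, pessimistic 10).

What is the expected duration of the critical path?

te_A = (5 + 4·7 + 9)/6 = 42/6 = 7
te_B = (7 + 4·9 + 17)/6 = 60/6 = 10
te_C = (4 + 4·9 + 20)/6 = 60/6 = 10
te_D = (2 + 4·6 + 10)/6 = 36/6 = 6

Forward pass:
ES_A = 0; EF_A = 7
ES_B = 0; EF_B = 10
ES_C = 10; EF_C = 10+10 = 20
ES_D = max(EF_A=7, EF_C=20) = 20; EF_D = 20+6 = 26
Expected project duration μ = 26 weeks. Critical path: B → C → D.

26 weeks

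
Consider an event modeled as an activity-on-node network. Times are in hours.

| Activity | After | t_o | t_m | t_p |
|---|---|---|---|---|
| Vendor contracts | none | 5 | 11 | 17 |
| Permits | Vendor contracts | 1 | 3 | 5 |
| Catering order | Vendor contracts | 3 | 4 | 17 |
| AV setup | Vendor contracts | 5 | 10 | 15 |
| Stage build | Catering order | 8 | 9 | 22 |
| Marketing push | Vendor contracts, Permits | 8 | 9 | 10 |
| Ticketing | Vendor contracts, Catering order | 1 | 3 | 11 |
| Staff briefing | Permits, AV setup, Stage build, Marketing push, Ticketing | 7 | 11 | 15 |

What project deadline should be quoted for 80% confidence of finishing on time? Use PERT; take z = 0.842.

te_Vendor contracts = (5 + 4·11 + 17)/6 = 66/6 = 11; σ²_Vendor contracts = ((17−5)/6)² = 4.000
te_Permits = (1 + 4·3 + 5)/6 = 18/6 = 3; σ²_Permits = ((5−1)/6)² = 0.444
te_Catering order = (3 + 4·4 + 17)/6 = 36/6 = 6; σ²_Catering order = ((17−3)/6)² = 5.444
te_AV setup = (5 + 4·10 + 15)/6 = 60/6 = 10; σ²_AV setup = ((15−5)/6)² = 2.778
te_Stage build = (8 + 4·9 + 22)/6 = 66/6 = 11; σ²_Stage build = ((22−8)/6)² = 5.444
te_Marketing push = (8 + 4·9 + 10)/6 = 54/6 = 9; σ²_Marketing push = ((10−8)/6)² = 0.111
te_Ticketing = (1 + 4·3 + 11)/6 = 24/6 = 4; σ²_Ticketing = ((11−1)/6)² = 2.778
te_Staff briefing = (7 + 4·11 + 15)/6 = 66/6 = 11; σ²_Staff briefing = ((15−7)/6)² = 1.778

Forward pass:
ES_Vendor contracts = 0; EF_Vendor contracts = 11
ES_Permits = 11; EF_Permits = 11+3 = 14
ES_Catering order = 11; EF_Catering order = 11+6 = 17
ES_AV setup = 11; EF_AV setup = 11+10 = 21
ES_Stage build = 17; EF_Stage build = 17+11 = 28
ES_Marketing push = max(EF_Vendor contracts=11, EF_Permits=14) = 14; EF_Marketing push = 14+9 = 23
ES_Ticketing = max(EF_Vendor contracts=11, EF_Catering order=17) = 17; EF_Ticketing = 17+4 = 21
ES_Staff briefing = max(EF_Permits=14, EF_AV setup=21, EF_Stage build=28, EF_Marketing push=23, EF_Ticketing=21) = 28; EF_Staff briefing = 28+11 = 39
Expected project duration μ = 39 hours. Critical path: Vendor contracts → Catering order → Stage build → Staff briefing.

Variance along critical path = 4.000 + 5.444 + 5.444 + 1.778 = 16.667; σ = 4.082 hours.
D = μ + z·σ = 39 + 0.842·4.082 = 42.4 hours

42.4 hours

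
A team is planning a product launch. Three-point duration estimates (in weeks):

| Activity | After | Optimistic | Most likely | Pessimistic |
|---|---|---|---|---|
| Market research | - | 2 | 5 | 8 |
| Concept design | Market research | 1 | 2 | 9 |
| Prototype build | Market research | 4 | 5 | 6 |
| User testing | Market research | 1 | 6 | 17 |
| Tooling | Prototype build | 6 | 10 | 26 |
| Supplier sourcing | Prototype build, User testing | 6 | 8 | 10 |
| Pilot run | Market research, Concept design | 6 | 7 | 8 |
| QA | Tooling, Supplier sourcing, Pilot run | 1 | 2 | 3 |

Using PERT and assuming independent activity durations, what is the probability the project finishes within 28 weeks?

0.873

te_Market research = (2 + 4·5 + 8)/6 = 30/6 = 5; σ²_Market research = ((8−2)/6)² = 1.000
te_Concept design = (1 + 4·2 + 9)/6 = 18/6 = 3; σ²_Concept design = ((9−1)/6)² = 1.778
te_Prototype build = (4 + 4·5 + 6)/6 = 30/6 = 5; σ²_Prototype build = ((6−4)/6)² = 0.111
te_User testing = (1 + 4·6 + 17)/6 = 42/6 = 7; σ²_User testing = ((17−1)/6)² = 7.111
te_Tooling = (6 + 4·10 + 26)/6 = 72/6 = 12; σ²_Tooling = ((26−6)/6)² = 11.111
te_Supplier sourcing = (6 + 4·8 + 10)/6 = 48/6 = 8; σ²_Supplier sourcing = ((10−6)/6)² = 0.444
te_Pilot run = (6 + 4·7 + 8)/6 = 42/6 = 7; σ²_Pilot run = ((8−6)/6)² = 0.111
te_QA = (1 + 4·2 + 3)/6 = 12/6 = 2; σ²_QA = ((3−1)/6)² = 0.111

Forward pass:
ES_Market research = 0; EF_Market research = 5
ES_Concept design = 5; EF_Concept design = 5+3 = 8
ES_Prototype build = 5; EF_Prototype build = 5+5 = 10
ES_User testing = 5; EF_User testing = 5+7 = 12
ES_Tooling = 10; EF_Tooling = 10+12 = 22
ES_Supplier sourcing = max(EF_Prototype build=10, EF_User testing=12) = 12; EF_Supplier sourcing = 12+8 = 20
ES_Pilot run = max(EF_Market research=5, EF_Concept design=8) = 8; EF_Pilot run = 8+7 = 15
ES_QA = max(EF_Tooling=22, EF_Supplier sourcing=20, EF_Pilot run=15) = 22; EF_QA = 22+2 = 24
Expected project duration μ = 24 weeks. Critical path: Market research → Prototype build → Tooling → QA.

Variance along critical path = 1.000 + 0.111 + 11.111 + 0.111 = 12.333; σ = √12.333 = 3.512 weeks.
Z = (28 − 24) / 3.512 = 1.139
P(T ≤ 28) = Φ(1.139) ≈ 0.873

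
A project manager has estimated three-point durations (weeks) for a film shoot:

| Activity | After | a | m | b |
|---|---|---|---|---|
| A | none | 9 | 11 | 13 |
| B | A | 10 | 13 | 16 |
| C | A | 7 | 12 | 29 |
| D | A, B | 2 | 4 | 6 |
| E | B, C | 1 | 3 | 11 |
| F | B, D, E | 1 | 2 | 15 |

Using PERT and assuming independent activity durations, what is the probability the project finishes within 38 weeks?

te_A = (9 + 4·11 + 13)/6 = 66/6 = 11; σ²_A = ((13−9)/6)² = 0.444
te_B = (10 + 4·13 + 16)/6 = 78/6 = 13; σ²_B = ((16−10)/6)² = 1.000
te_C = (7 + 4·12 + 29)/6 = 84/6 = 14; σ²_C = ((29−7)/6)² = 13.444
te_D = (2 + 4·4 + 6)/6 = 24/6 = 4; σ²_D = ((6−2)/6)² = 0.444
te_E = (1 + 4·3 + 11)/6 = 24/6 = 4; σ²_E = ((11−1)/6)² = 2.778
te_F = (1 + 4·2 + 15)/6 = 24/6 = 4; σ²_F = ((15−1)/6)² = 5.444

Forward pass:
ES_A = 0; EF_A = 11
ES_B = 11; EF_B = 11+13 = 24
ES_C = 11; EF_C = 11+14 = 25
ES_D = max(EF_A=11, EF_B=24) = 24; EF_D = 24+4 = 28
ES_E = max(EF_B=24, EF_C=25) = 25; EF_E = 25+4 = 29
ES_F = max(EF_B=24, EF_D=28, EF_E=29) = 29; EF_F = 29+4 = 33
Expected project duration μ = 33 weeks. Critical path: A → C → E → F.

Variance along critical path = 0.444 + 13.444 + 2.778 + 5.444 = 22.111; σ = √22.111 = 4.702 weeks.
Z = (38 − 33) / 4.702 = 1.063
P(T ≤ 38) = Φ(1.063) ≈ 0.856

0.856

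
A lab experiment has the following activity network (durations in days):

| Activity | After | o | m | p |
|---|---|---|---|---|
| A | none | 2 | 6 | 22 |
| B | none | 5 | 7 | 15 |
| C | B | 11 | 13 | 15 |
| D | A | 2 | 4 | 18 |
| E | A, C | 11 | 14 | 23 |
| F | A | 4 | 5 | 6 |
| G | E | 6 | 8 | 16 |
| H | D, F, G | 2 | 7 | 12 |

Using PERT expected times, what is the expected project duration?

te_A = (2 + 4·6 + 22)/6 = 48/6 = 8
te_B = (5 + 4·7 + 15)/6 = 48/6 = 8
te_C = (11 + 4·13 + 15)/6 = 78/6 = 13
te_D = (2 + 4·4 + 18)/6 = 36/6 = 6
te_E = (11 + 4·14 + 23)/6 = 90/6 = 15
te_F = (4 + 4·5 + 6)/6 = 30/6 = 5
te_G = (6 + 4·8 + 16)/6 = 54/6 = 9
te_H = (2 + 4·7 + 12)/6 = 42/6 = 7

Forward pass:
ES_A = 0; EF_A = 8
ES_B = 0; EF_B = 8
ES_C = 8; EF_C = 8+13 = 21
ES_D = 8; EF_D = 8+6 = 14
ES_E = max(EF_A=8, EF_C=21) = 21; EF_E = 21+15 = 36
ES_F = 8; EF_F = 8+5 = 13
ES_G = 36; EF_G = 36+9 = 45
ES_H = max(EF_D=14, EF_F=13, EF_G=45) = 45; EF_H = 45+7 = 52
Expected project duration μ = 52 days. Critical path: B → C → E → G → H.

52 days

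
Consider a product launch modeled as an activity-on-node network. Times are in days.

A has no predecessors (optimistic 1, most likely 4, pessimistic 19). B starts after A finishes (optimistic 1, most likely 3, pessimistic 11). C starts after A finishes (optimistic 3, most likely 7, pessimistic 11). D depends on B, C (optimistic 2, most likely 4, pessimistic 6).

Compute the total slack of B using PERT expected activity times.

3 days

te_A = (1 + 4·4 + 19)/6 = 36/6 = 6
te_B = (1 + 4·3 + 11)/6 = 24/6 = 4
te_C = (3 + 4·7 + 11)/6 = 42/6 = 7
te_D = (2 + 4·4 + 6)/6 = 24/6 = 4

Forward pass:
ES_A = 0; EF_A = 6
ES_B = 6; EF_B = 6+4 = 10
ES_C = 6; EF_C = 6+7 = 13
ES_D = max(EF_B=10, EF_C=13) = 13; EF_D = 13+4 = 17
Expected project duration μ = 17 days. Critical path: A → C → D.

Backward pass:
LF_D = 17; LS_D = 17−4 = 13
LF_C = LS_D = 13; LS_C = 13−7 = 6
LF_B = LS_D = 13; LS_B = 13−4 = 9
LF_A = min(LS_B=9, LS_C=6) = 6; LS_A = 6−6 = 0
Slack_B = LS_B − ES_B = 9 − 6 = 3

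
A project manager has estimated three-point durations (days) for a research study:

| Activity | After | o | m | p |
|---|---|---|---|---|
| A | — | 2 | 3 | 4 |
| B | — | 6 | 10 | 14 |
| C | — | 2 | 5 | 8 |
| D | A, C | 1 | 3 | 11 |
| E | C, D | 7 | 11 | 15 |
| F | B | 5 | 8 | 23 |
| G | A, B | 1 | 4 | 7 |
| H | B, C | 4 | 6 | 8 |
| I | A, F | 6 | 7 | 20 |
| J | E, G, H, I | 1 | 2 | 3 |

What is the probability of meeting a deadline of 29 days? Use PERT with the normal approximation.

te_A = (2 + 4·3 + 4)/6 = 18/6 = 3; σ²_A = ((4−2)/6)² = 0.111
te_B = (6 + 4·10 + 14)/6 = 60/6 = 10; σ²_B = ((14−6)/6)² = 1.778
te_C = (2 + 4·5 + 8)/6 = 30/6 = 5; σ²_C = ((8−2)/6)² = 1.000
te_D = (1 + 4·3 + 11)/6 = 24/6 = 4; σ²_D = ((11−1)/6)² = 2.778
te_E = (7 + 4·11 + 15)/6 = 66/6 = 11; σ²_E = ((15−7)/6)² = 1.778
te_F = (5 + 4·8 + 23)/6 = 60/6 = 10; σ²_F = ((23−5)/6)² = 9.000
te_G = (1 + 4·4 + 7)/6 = 24/6 = 4; σ²_G = ((7−1)/6)² = 1.000
te_H = (4 + 4·6 + 8)/6 = 36/6 = 6; σ²_H = ((8−4)/6)² = 0.444
te_I = (6 + 4·7 + 20)/6 = 54/6 = 9; σ²_I = ((20−6)/6)² = 5.444
te_J = (1 + 4·2 + 3)/6 = 12/6 = 2; σ²_J = ((3−1)/6)² = 0.111

Forward pass:
ES_A = 0; EF_A = 3
ES_B = 0; EF_B = 10
ES_C = 0; EF_C = 5
ES_D = max(EF_A=3, EF_C=5) = 5; EF_D = 5+4 = 9
ES_E = max(EF_C=5, EF_D=9) = 9; EF_E = 9+11 = 20
ES_F = 10; EF_F = 10+10 = 20
ES_G = max(EF_A=3, EF_B=10) = 10; EF_G = 10+4 = 14
ES_H = max(EF_B=10, EF_C=5) = 10; EF_H = 10+6 = 16
ES_I = max(EF_A=3, EF_F=20) = 20; EF_I = 20+9 = 29
ES_J = max(EF_E=20, EF_G=14, EF_H=16, EF_I=29) = 29; EF_J = 29+2 = 31
Expected project duration μ = 31 days. Critical path: B → F → I → J.

Variance along critical path = 1.778 + 9.000 + 5.444 + 0.111 = 16.333; σ = √16.333 = 4.041 days.
Z = (29 − 31) / 4.041 = -0.495
P(T ≤ 29) = Φ(-0.495) ≈ 0.310

0.310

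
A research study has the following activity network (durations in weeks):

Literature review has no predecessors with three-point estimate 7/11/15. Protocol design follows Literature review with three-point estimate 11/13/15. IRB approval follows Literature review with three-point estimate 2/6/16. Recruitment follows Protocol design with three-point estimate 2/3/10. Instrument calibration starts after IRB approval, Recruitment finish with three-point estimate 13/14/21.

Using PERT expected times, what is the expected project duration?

43 weeks

te_Literature review = (7 + 4·11 + 15)/6 = 66/6 = 11
te_Protocol design = (11 + 4·13 + 15)/6 = 78/6 = 13
te_IRB approval = (2 + 4·6 + 16)/6 = 42/6 = 7
te_Recruitment = (2 + 4·3 + 10)/6 = 24/6 = 4
te_Instrument calibration = (13 + 4·14 + 21)/6 = 90/6 = 15

Forward pass:
ES_Literature review = 0; EF_Literature review = 11
ES_Protocol design = 11; EF_Protocol design = 11+13 = 24
ES_IRB approval = 11; EF_IRB approval = 11+7 = 18
ES_Recruitment = 24; EF_Recruitment = 24+4 = 28
ES_Instrument calibration = max(EF_IRB approval=18, EF_Recruitment=28) = 28; EF_Instrument calibration = 28+15 = 43
Expected project duration μ = 43 weeks. Critical path: Literature review → Protocol design → Recruitment → Instrument calibration.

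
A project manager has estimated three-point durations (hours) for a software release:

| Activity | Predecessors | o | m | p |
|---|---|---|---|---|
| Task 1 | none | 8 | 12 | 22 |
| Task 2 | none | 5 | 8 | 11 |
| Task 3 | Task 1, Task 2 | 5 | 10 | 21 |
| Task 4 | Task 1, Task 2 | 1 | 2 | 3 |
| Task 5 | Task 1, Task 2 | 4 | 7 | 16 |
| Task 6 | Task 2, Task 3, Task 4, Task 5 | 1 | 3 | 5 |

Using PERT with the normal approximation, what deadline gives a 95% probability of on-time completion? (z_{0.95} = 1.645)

32.9 hours

te_Task 1 = (8 + 4·12 + 22)/6 = 78/6 = 13; σ²_Task 1 = ((22−8)/6)² = 5.444
te_Task 2 = (5 + 4·8 + 11)/6 = 48/6 = 8; σ²_Task 2 = ((11−5)/6)² = 1.000
te_Task 3 = (5 + 4·10 + 21)/6 = 66/6 = 11; σ²_Task 3 = ((21−5)/6)² = 7.111
te_Task 4 = (1 + 4·2 + 3)/6 = 12/6 = 2; σ²_Task 4 = ((3−1)/6)² = 0.111
te_Task 5 = (4 + 4·7 + 16)/6 = 48/6 = 8; σ²_Task 5 = ((16−4)/6)² = 4.000
te_Task 6 = (1 + 4·3 + 5)/6 = 18/6 = 3; σ²_Task 6 = ((5−1)/6)² = 0.444

Forward pass:
ES_Task 1 = 0; EF_Task 1 = 13
ES_Task 2 = 0; EF_Task 2 = 8
ES_Task 3 = max(EF_Task 1=13, EF_Task 2=8) = 13; EF_Task 3 = 13+11 = 24
ES_Task 4 = max(EF_Task 1=13, EF_Task 2=8) = 13; EF_Task 4 = 13+2 = 15
ES_Task 5 = max(EF_Task 1=13, EF_Task 2=8) = 13; EF_Task 5 = 13+8 = 21
ES_Task 6 = max(EF_Task 2=8, EF_Task 3=24, EF_Task 4=15, EF_Task 5=21) = 24; EF_Task 6 = 24+3 = 27
Expected project duration μ = 27 hours. Critical path: Task 1 → Task 3 → Task 6.

Variance along critical path = 5.444 + 7.111 + 0.444 = 13.000; σ = 3.606 hours.
D = μ + z·σ = 27 + 1.645·3.606 = 32.9 hours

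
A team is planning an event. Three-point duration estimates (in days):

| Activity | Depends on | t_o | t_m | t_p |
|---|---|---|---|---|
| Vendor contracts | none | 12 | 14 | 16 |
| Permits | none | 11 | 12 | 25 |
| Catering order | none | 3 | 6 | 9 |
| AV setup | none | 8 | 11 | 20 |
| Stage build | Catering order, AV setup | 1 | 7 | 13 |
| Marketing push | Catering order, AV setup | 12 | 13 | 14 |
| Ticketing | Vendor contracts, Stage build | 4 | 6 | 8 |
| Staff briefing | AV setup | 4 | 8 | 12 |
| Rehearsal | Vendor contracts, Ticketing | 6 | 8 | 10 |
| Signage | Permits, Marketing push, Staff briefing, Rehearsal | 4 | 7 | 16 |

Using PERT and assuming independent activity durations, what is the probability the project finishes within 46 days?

0.918

te_Vendor contracts = (12 + 4·14 + 16)/6 = 84/6 = 14; σ²_Vendor contracts = ((16−12)/6)² = 0.444
te_Permits = (11 + 4·12 + 25)/6 = 84/6 = 14; σ²_Permits = ((25−11)/6)² = 5.444
te_Catering order = (3 + 4·6 + 9)/6 = 36/6 = 6; σ²_Catering order = ((9−3)/6)² = 1.000
te_AV setup = (8 + 4·11 + 20)/6 = 72/6 = 12; σ²_AV setup = ((20−8)/6)² = 4.000
te_Stage build = (1 + 4·7 + 13)/6 = 42/6 = 7; σ²_Stage build = ((13−1)/6)² = 4.000
te_Marketing push = (12 + 4·13 + 14)/6 = 78/6 = 13; σ²_Marketing push = ((14−12)/6)² = 0.111
te_Ticketing = (4 + 4·6 + 8)/6 = 36/6 = 6; σ²_Ticketing = ((8−4)/6)² = 0.444
te_Staff briefing = (4 + 4·8 + 12)/6 = 48/6 = 8; σ²_Staff briefing = ((12−4)/6)² = 1.778
te_Rehearsal = (6 + 4·8 + 10)/6 = 48/6 = 8; σ²_Rehearsal = ((10−6)/6)² = 0.444
te_Signage = (4 + 4·7 + 16)/6 = 48/6 = 8; σ²_Signage = ((16−4)/6)² = 4.000

Forward pass:
ES_Vendor contracts = 0; EF_Vendor contracts = 14
ES_Permits = 0; EF_Permits = 14
ES_Catering order = 0; EF_Catering order = 6
ES_AV setup = 0; EF_AV setup = 12
ES_Stage build = max(EF_Catering order=6, EF_AV setup=12) = 12; EF_Stage build = 12+7 = 19
ES_Marketing push = max(EF_Catering order=6, EF_AV setup=12) = 12; EF_Marketing push = 12+13 = 25
ES_Ticketing = max(EF_Vendor contracts=14, EF_Stage build=19) = 19; EF_Ticketing = 19+6 = 25
ES_Staff briefing = 12; EF_Staff briefing = 12+8 = 20
ES_Rehearsal = max(EF_Vendor contracts=14, EF_Ticketing=25) = 25; EF_Rehearsal = 25+8 = 33
ES_Signage = max(EF_Permits=14, EF_Marketing push=25, EF_Staff briefing=20, EF_Rehearsal=33) = 33; EF_Signage = 33+8 = 41
Expected project duration μ = 41 days. Critical path: AV setup → Stage build → Ticketing → Rehearsal → Signage.

Variance along critical path = 4.000 + 4.000 + 0.444 + 0.444 + 4.000 = 12.889; σ = √12.889 = 3.590 days.
Z = (46 − 41) / 3.590 = 1.393
P(T ≤ 46) = Φ(1.393) ≈ 0.918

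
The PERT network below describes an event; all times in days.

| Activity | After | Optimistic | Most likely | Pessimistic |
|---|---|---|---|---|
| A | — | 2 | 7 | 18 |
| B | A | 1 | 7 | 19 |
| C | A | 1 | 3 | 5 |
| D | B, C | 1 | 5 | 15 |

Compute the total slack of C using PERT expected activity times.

5 days

te_A = (2 + 4·7 + 18)/6 = 48/6 = 8
te_B = (1 + 4·7 + 19)/6 = 48/6 = 8
te_C = (1 + 4·3 + 5)/6 = 18/6 = 3
te_D = (1 + 4·5 + 15)/6 = 36/6 = 6

Forward pass:
ES_A = 0; EF_A = 8
ES_B = 8; EF_B = 8+8 = 16
ES_C = 8; EF_C = 8+3 = 11
ES_D = max(EF_B=16, EF_C=11) = 16; EF_D = 16+6 = 22
Expected project duration μ = 22 days. Critical path: A → B → D.

Backward pass:
LF_D = 22; LS_D = 22−6 = 16
LF_C = LS_D = 16; LS_C = 16−3 = 13
LF_B = LS_D = 16; LS_B = 16−8 = 8
LF_A = min(LS_B=8, LS_C=13) = 8; LS_A = 8−8 = 0
Slack_C = LS_C − ES_C = 13 − 8 = 5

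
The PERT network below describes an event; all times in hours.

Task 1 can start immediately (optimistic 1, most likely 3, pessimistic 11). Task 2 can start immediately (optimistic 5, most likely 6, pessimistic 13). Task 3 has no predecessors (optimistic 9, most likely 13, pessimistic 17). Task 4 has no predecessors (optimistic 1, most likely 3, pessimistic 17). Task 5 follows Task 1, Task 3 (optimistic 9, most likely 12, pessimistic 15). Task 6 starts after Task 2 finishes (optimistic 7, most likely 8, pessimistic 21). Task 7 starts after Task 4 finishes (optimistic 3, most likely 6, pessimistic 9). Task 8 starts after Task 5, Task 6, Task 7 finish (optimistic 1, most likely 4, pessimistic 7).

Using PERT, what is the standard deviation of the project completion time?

te_Task 1 = (1 + 4·3 + 11)/6 = 24/6 = 4; σ²_Task 1 = ((11−1)/6)² = 2.778
te_Task 2 = (5 + 4·6 + 13)/6 = 42/6 = 7; σ²_Task 2 = ((13−5)/6)² = 1.778
te_Task 3 = (9 + 4·13 + 17)/6 = 78/6 = 13; σ²_Task 3 = ((17−9)/6)² = 1.778
te_Task 4 = (1 + 4·3 + 17)/6 = 30/6 = 5; σ²_Task 4 = ((17−1)/6)² = 7.111
te_Task 5 = (9 + 4·12 + 15)/6 = 72/6 = 12; σ²_Task 5 = ((15−9)/6)² = 1.000
te_Task 6 = (7 + 4·8 + 21)/6 = 60/6 = 10; σ²_Task 6 = ((21−7)/6)² = 5.444
te_Task 7 = (3 + 4·6 + 9)/6 = 36/6 = 6; σ²_Task 7 = ((9−3)/6)² = 1.000
te_Task 8 = (1 + 4·4 + 7)/6 = 24/6 = 4; σ²_Task 8 = ((7−1)/6)² = 1.000

Forward pass:
ES_Task 1 = 0; EF_Task 1 = 4
ES_Task 2 = 0; EF_Task 2 = 7
ES_Task 3 = 0; EF_Task 3 = 13
ES_Task 4 = 0; EF_Task 4 = 5
ES_Task 5 = max(EF_Task 1=4, EF_Task 3=13) = 13; EF_Task 5 = 13+12 = 25
ES_Task 6 = 7; EF_Task 6 = 7+10 = 17
ES_Task 7 = 5; EF_Task 7 = 5+6 = 11
ES_Task 8 = max(EF_Task 5=25, EF_Task 6=17, EF_Task 7=11) = 25; EF_Task 8 = 25+4 = 29
Expected project duration μ = 29 hours. Critical path: Task 3 → Task 5 → Task 8.

Variance along critical path = 1.778 + 1.000 + 1.000 = 3.778
σ = √3.778 = 1.944 hours

1.94 hours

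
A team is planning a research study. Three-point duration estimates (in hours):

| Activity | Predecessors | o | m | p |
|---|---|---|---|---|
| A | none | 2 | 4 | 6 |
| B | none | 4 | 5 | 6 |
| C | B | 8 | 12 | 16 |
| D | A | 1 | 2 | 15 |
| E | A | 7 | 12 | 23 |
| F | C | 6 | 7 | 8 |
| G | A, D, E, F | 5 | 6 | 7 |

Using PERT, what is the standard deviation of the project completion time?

1.45 hours

te_A = (2 + 4·4 + 6)/6 = 24/6 = 4; σ²_A = ((6−2)/6)² = 0.444
te_B = (4 + 4·5 + 6)/6 = 30/6 = 5; σ²_B = ((6−4)/6)² = 0.111
te_C = (8 + 4·12 + 16)/6 = 72/6 = 12; σ²_C = ((16−8)/6)² = 1.778
te_D = (1 + 4·2 + 15)/6 = 24/6 = 4; σ²_D = ((15−1)/6)² = 5.444
te_E = (7 + 4·12 + 23)/6 = 78/6 = 13; σ²_E = ((23−7)/6)² = 7.111
te_F = (6 + 4·7 + 8)/6 = 42/6 = 7; σ²_F = ((8−6)/6)² = 0.111
te_G = (5 + 4·6 + 7)/6 = 36/6 = 6; σ²_G = ((7−5)/6)² = 0.111

Forward pass:
ES_A = 0; EF_A = 4
ES_B = 0; EF_B = 5
ES_C = 5; EF_C = 5+12 = 17
ES_D = 4; EF_D = 4+4 = 8
ES_E = 4; EF_E = 4+13 = 17
ES_F = 17; EF_F = 17+7 = 24
ES_G = max(EF_A=4, EF_D=8, EF_E=17, EF_F=24) = 24; EF_G = 24+6 = 30
Expected project duration μ = 30 hours. Critical path: B → C → F → G.

Variance along critical path = 0.111 + 1.778 + 0.111 + 0.111 = 2.111
σ = √2.111 = 1.453 hours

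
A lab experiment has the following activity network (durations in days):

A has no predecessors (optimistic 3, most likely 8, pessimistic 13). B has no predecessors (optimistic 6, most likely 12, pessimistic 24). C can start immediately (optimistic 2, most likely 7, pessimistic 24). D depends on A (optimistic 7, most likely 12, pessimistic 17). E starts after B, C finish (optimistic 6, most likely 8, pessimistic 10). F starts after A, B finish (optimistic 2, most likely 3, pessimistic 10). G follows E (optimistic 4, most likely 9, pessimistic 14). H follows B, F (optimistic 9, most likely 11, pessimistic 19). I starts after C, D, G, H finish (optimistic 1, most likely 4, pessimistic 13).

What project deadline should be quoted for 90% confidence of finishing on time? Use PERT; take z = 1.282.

40.2 days

te_A = (3 + 4·8 + 13)/6 = 48/6 = 8; σ²_A = ((13−3)/6)² = 2.778
te_B = (6 + 4·12 + 24)/6 = 78/6 = 13; σ²_B = ((24−6)/6)² = 9.000
te_C = (2 + 4·7 + 24)/6 = 54/6 = 9; σ²_C = ((24−2)/6)² = 13.444
te_D = (7 + 4·12 + 17)/6 = 72/6 = 12; σ²_D = ((17−7)/6)² = 2.778
te_E = (6 + 4·8 + 10)/6 = 48/6 = 8; σ²_E = ((10−6)/6)² = 0.444
te_F = (2 + 4·3 + 10)/6 = 24/6 = 4; σ²_F = ((10−2)/6)² = 1.778
te_G = (4 + 4·9 + 14)/6 = 54/6 = 9; σ²_G = ((14−4)/6)² = 2.778
te_H = (9 + 4·11 + 19)/6 = 72/6 = 12; σ²_H = ((19−9)/6)² = 2.778
te_I = (1 + 4·4 + 13)/6 = 30/6 = 5; σ²_I = ((13−1)/6)² = 4.000

Forward pass:
ES_A = 0; EF_A = 8
ES_B = 0; EF_B = 13
ES_C = 0; EF_C = 9
ES_D = 8; EF_D = 8+12 = 20
ES_E = max(EF_B=13, EF_C=9) = 13; EF_E = 13+8 = 21
ES_F = max(EF_A=8, EF_B=13) = 13; EF_F = 13+4 = 17
ES_G = 21; EF_G = 21+9 = 30
ES_H = max(EF_B=13, EF_F=17) = 17; EF_H = 17+12 = 29
ES_I = max(EF_C=9, EF_D=20, EF_G=30, EF_H=29) = 30; EF_I = 30+5 = 35
Expected project duration μ = 35 days. Critical path: B → E → G → I.

Variance along critical path = 9.000 + 0.444 + 2.778 + 4.000 = 16.222; σ = 4.028 days.
D = μ + z·σ = 35 + 1.282·4.028 = 40.2 days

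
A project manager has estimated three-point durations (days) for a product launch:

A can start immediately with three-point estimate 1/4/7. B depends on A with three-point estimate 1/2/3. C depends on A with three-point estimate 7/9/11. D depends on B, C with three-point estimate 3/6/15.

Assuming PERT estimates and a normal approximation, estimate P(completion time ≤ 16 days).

0.043

te_A = (1 + 4·4 + 7)/6 = 24/6 = 4; σ²_A = ((7−1)/6)² = 1.000
te_B = (1 + 4·2 + 3)/6 = 12/6 = 2; σ²_B = ((3−1)/6)² = 0.111
te_C = (7 + 4·9 + 11)/6 = 54/6 = 9; σ²_C = ((11−7)/6)² = 0.444
te_D = (3 + 4·6 + 15)/6 = 42/6 = 7; σ²_D = ((15−3)/6)² = 4.000

Forward pass:
ES_A = 0; EF_A = 4
ES_B = 4; EF_B = 4+2 = 6
ES_C = 4; EF_C = 4+9 = 13
ES_D = max(EF_B=6, EF_C=13) = 13; EF_D = 13+7 = 20
Expected project duration μ = 20 days. Critical path: A → C → D.

Variance along critical path = 1.000 + 0.444 + 4.000 = 5.444; σ = √5.444 = 2.333 days.
Z = (16 − 20) / 2.333 = -1.714
P(T ≤ 16) = Φ(-1.714) ≈ 0.043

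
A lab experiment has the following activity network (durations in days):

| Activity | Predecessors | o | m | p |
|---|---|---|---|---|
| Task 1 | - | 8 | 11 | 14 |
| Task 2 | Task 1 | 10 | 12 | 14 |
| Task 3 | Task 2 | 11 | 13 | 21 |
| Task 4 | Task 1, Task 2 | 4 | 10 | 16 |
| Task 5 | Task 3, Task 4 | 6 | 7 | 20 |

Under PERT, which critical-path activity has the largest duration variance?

te_Task 1 = (8 + 4·11 + 14)/6 = 66/6 = 11; σ²_Task 1 = ((14−8)/6)² = 1.000
te_Task 2 = (10 + 4·12 + 14)/6 = 72/6 = 12; σ²_Task 2 = ((14−10)/6)² = 0.444
te_Task 3 = (11 + 4·13 + 21)/6 = 84/6 = 14; σ²_Task 3 = ((21−11)/6)² = 2.778
te_Task 4 = (4 + 4·10 + 16)/6 = 60/6 = 10; σ²_Task 4 = ((16−4)/6)² = 4.000
te_Task 5 = (6 + 4·7 + 20)/6 = 54/6 = 9; σ²_Task 5 = ((20−6)/6)² = 5.444

Forward pass:
ES_Task 1 = 0; EF_Task 1 = 11
ES_Task 2 = 11; EF_Task 2 = 11+12 = 23
ES_Task 3 = 23; EF_Task 3 = 23+14 = 37
ES_Task 4 = max(EF_Task 1=11, EF_Task 2=23) = 23; EF_Task 4 = 23+10 = 33
ES_Task 5 = max(EF_Task 3=37, EF_Task 4=33) = 37; EF_Task 5 = 37+9 = 46
Expected project duration μ = 46 days. Critical path: Task 1 → Task 2 → Task 3 → Task 5.

Variances on critical path: σ²_Task 1=1.000, σ²_Task 2=0.444, σ²_Task 3=2.778, σ²_Task 5=5.444.
Largest is σ²_Task 5 = 5.444.

Task 5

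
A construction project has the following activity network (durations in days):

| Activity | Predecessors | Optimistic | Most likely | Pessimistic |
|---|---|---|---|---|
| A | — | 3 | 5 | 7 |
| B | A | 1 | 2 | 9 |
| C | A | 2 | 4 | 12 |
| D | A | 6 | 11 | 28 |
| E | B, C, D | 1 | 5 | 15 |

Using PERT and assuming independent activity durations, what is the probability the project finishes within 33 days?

0.980

te_A = (3 + 4·5 + 7)/6 = 30/6 = 5; σ²_A = ((7−3)/6)² = 0.444
te_B = (1 + 4·2 + 9)/6 = 18/6 = 3; σ²_B = ((9−1)/6)² = 1.778
te_C = (2 + 4·4 + 12)/6 = 30/6 = 5; σ²_C = ((12−2)/6)² = 2.778
te_D = (6 + 4·11 + 28)/6 = 78/6 = 13; σ²_D = ((28−6)/6)² = 13.444
te_E = (1 + 4·5 + 15)/6 = 36/6 = 6; σ²_E = ((15−1)/6)² = 5.444

Forward pass:
ES_A = 0; EF_A = 5
ES_B = 5; EF_B = 5+3 = 8
ES_C = 5; EF_C = 5+5 = 10
ES_D = 5; EF_D = 5+13 = 18
ES_E = max(EF_B=8, EF_C=10, EF_D=18) = 18; EF_E = 18+6 = 24
Expected project duration μ = 24 days. Critical path: A → D → E.

Variance along critical path = 0.444 + 13.444 + 5.444 = 19.333; σ = √19.333 = 4.397 days.
Z = (33 − 24) / 4.397 = 2.047
P(T ≤ 33) = Φ(2.047) ≈ 0.980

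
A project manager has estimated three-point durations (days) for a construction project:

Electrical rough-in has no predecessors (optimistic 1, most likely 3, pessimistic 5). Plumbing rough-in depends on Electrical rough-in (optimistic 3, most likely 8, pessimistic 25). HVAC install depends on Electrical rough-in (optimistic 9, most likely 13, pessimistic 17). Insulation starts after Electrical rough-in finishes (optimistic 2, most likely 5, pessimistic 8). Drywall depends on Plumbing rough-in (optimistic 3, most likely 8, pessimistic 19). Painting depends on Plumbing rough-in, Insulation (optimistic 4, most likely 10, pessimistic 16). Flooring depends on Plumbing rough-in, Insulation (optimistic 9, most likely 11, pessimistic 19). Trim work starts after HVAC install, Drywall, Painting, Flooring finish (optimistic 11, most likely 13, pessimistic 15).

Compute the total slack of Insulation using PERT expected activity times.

te_Electrical rough-in = (1 + 4·3 + 5)/6 = 18/6 = 3
te_Plumbing rough-in = (3 + 4·8 + 25)/6 = 60/6 = 10
te_HVAC install = (9 + 4·13 + 17)/6 = 78/6 = 13
te_Insulation = (2 + 4·5 + 8)/6 = 30/6 = 5
te_Drywall = (3 + 4·8 + 19)/6 = 54/6 = 9
te_Painting = (4 + 4·10 + 16)/6 = 60/6 = 10
te_Flooring = (9 + 4·11 + 19)/6 = 72/6 = 12
te_Trim work = (11 + 4·13 + 15)/6 = 78/6 = 13

Forward pass:
ES_Electrical rough-in = 0; EF_Electrical rough-in = 3
ES_Plumbing rough-in = 3; EF_Plumbing rough-in = 3+10 = 13
ES_HVAC install = 3; EF_HVAC install = 3+13 = 16
ES_Insulation = 3; EF_Insulation = 3+5 = 8
ES_Drywall = 13; EF_Drywall = 13+9 = 22
ES_Painting = max(EF_Plumbing rough-in=13, EF_Insulation=8) = 13; EF_Painting = 13+10 = 23
ES_Flooring = max(EF_Plumbing rough-in=13, EF_Insulation=8) = 13; EF_Flooring = 13+12 = 25
ES_Trim work = max(EF_HVAC install=16, EF_Drywall=22, EF_Painting=23, EF_Flooring=25) = 25; EF_Trim work = 25+13 = 38
Expected project duration μ = 38 days. Critical path: Electrical rough-in → Plumbing rough-in → Flooring → Trim work.

Backward pass:
LF_Trim work = 38; LS_Trim work = 38−13 = 25
LF_Flooring = LS_Trim work = 25; LS_Flooring = 25−12 = 13
LF_Painting = LS_Trim work = 25; LS_Painting = 25−10 = 15
LF_Drywall = LS_Trim work = 25; LS_Drywall = 25−9 = 16
LF_Insulation = min(LS_Painting=15, LS_Flooring=13) = 13; LS_Insulation = 13−5 = 8
LF_HVAC install = LS_Trim work = 25; LS_HVAC install = 25−13 = 12
LF_Plumbing rough-in = min(LS_Drywall=16, LS_Painting=15, LS_Flooring=13) = 13; LS_Plumbing rough-in = 13−10 = 3
LF_Electrical rough-in = min(LS_Plumbing rough-in=3, LS_HVAC install=12, LS_Insulation=8) = 3; LS_Electrical rough-in = 3−3 = 0
Slack_Insulation = LS_Insulation − ES_Insulation = 8 − 3 = 5

5 days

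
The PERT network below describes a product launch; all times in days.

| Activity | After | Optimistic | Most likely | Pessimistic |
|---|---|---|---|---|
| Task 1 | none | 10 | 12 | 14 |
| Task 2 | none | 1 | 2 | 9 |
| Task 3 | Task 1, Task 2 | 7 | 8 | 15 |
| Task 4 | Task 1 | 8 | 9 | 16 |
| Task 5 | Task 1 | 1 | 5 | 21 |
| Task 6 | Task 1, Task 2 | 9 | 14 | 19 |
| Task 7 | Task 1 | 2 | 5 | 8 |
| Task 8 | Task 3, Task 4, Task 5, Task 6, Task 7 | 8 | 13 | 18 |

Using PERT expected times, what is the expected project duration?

te_Task 1 = (10 + 4·12 + 14)/6 = 72/6 = 12
te_Task 2 = (1 + 4·2 + 9)/6 = 18/6 = 3
te_Task 3 = (7 + 4·8 + 15)/6 = 54/6 = 9
te_Task 4 = (8 + 4·9 + 16)/6 = 60/6 = 10
te_Task 5 = (1 + 4·5 + 21)/6 = 42/6 = 7
te_Task 6 = (9 + 4·14 + 19)/6 = 84/6 = 14
te_Task 7 = (2 + 4·5 + 8)/6 = 30/6 = 5
te_Task 8 = (8 + 4·13 + 18)/6 = 78/6 = 13

Forward pass:
ES_Task 1 = 0; EF_Task 1 = 12
ES_Task 2 = 0; EF_Task 2 = 3
ES_Task 3 = max(EF_Task 1=12, EF_Task 2=3) = 12; EF_Task 3 = 12+9 = 21
ES_Task 4 = 12; EF_Task 4 = 12+10 = 22
ES_Task 5 = 12; EF_Task 5 = 12+7 = 19
ES_Task 6 = max(EF_Task 1=12, EF_Task 2=3) = 12; EF_Task 6 = 12+14 = 26
ES_Task 7 = 12; EF_Task 7 = 12+5 = 17
ES_Task 8 = max(EF_Task 3=21, EF_Task 4=22, EF_Task 5=19, EF_Task 6=26, EF_Task 7=17) = 26; EF_Task 8 = 26+13 = 39
Expected project duration μ = 39 days. Critical path: Task 1 → Task 6 → Task 8.

39 days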